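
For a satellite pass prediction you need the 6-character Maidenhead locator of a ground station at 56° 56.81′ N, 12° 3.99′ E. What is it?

Shift to the Maidenhead origin (180°W, 90°S): lon 192.0665, lat 146.9468.
Field: 192.0665/20 → 9 → J, 146.9468/10 → 14 → O; chars JO.
Square: 12.0665/2 → 6, 6.9468/1 → 6; chars 66.
Subsquare: 0.0665/0.0833333 → 0 → a, 0.9468/0.0416667 → 22 → w; chars aw.

JO66aw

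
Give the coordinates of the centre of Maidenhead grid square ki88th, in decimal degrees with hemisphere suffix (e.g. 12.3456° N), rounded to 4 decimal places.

Field K=10, I=8: +10·20° lon, +8·10° lat → SW at lon 20°, lat -10°.
Square 8, 8: +8·2° lon, +8·1° lat → SW at lon 36°, lat -2°.
Subsquare t=19, h=7: +19·0.0833333° lon, +7·0.0416667° lat → SW at lon 37.5833°, lat -1.70833°.
Cell spans 0.0833333° lon × 0.0416667° lat. Centre is SW corner plus half of each.
latitude 1.6875° S, longitude 37.6250° E.

1.6875° S, 37.6250° E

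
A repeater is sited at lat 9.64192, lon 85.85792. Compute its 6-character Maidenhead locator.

NJ29wp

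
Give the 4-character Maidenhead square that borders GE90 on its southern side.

Latitude square 0; −1 → -1, wraps to 9, carry into field.
Latitude field E = 4; −1 → 3 = D.
The longitude characters are unchanged.

GD99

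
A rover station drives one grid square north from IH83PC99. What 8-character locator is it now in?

Latitude extended square 9; +1 → 10, wraps to 0, carry into subsquare.
Latitude subsquare c = 2; +1 → 3 = d.
The longitude characters are unchanged.

IH83pd90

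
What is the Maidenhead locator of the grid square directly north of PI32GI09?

PI32gj00

Latitude extended square 9; +1 → 10, wraps to 0, carry into subsquare.
Latitude subsquare i = 8; +1 → 9 = j.
The longitude characters are unchanged.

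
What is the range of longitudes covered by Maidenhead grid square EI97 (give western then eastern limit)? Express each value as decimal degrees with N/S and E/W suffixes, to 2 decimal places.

82.00° W, 80.00° W

Field E=4, I=8: +4·20° lon, +8·10° lat → SW at lon -100°, lat -10°.
Square 9, 7: +9·2° lon, +7·1° lat → SW at lon -82°, lat -3°.
Cell spans 2° lon × 1° lat.
west 82.00° W, east 80.00° W.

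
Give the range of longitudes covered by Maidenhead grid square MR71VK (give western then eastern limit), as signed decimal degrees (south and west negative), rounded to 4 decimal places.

75.7500, 75.8333

Field M=12, R=17: +12·20° lon, +17·10° lat → SW at lon 60°, lat 80°.
Square 7, 1: +7·2° lon, +1·1° lat → SW at lon 74°, lat 81°.
Subsquare v=21, k=10: +21·0.0833333° lon, +10·0.0416667° lat → SW at lon 75.75°, lat 81.4167°.
Cell spans 0.0833333° lon × 0.0416667° lat.
west 75.7500, east 75.8333.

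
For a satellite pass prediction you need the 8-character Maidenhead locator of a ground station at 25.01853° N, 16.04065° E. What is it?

Add 180° to longitude and 90° to latitude: 196.04065, 115.01853.
Field: lon ⌊196.04065/20⌋ = 9 → J; lat ⌊115.01853/10⌋ = 11 → L.
Square: lon ⌊16.04065/2⌋ = 8; lat ⌊5.01853/1⌋ = 5.
Subsquare: lon ⌊0.04065/0.0833333⌋ = 0 → a; lat ⌊0.01853/0.0416667⌋ = 0 → a.
Extended square: lon ⌊0.04065/0.00833333⌋ = 4; lat ⌊0.01853/0.00416667⌋ = 4.

JL85aa44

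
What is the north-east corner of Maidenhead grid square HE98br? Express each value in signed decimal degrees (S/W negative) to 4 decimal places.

-41.2500, -21.8333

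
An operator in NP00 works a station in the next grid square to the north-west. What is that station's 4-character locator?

Longitude square 0; −1 → -1, wraps to 9, carry into field.
Longitude field N = 13; −1 → 12 = M.
Latitude square 0; +1 → 1.

MP91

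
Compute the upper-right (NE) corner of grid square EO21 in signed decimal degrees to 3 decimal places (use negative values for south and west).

Field E=4, O=14: +4·20° lon, +14·10° lat → SW at lon -100°, lat 50°.
Square 2, 1: +2·2° lon, +1·1° lat → SW at lon -96°, lat 51°.
Cell spans 2° lon × 1° lat. NE corner is SW corner plus one full cell.
latitude 52.000, longitude -94.000.

52.000, -94.000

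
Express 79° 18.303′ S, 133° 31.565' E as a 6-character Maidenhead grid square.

Add 180° to longitude and 90° to latitude: 313.5261, 10.6950.
Field (20°×10°, letters A–R): lon ⌊313.5261/20⌋ = 15 → P; lat ⌊10.6950/10⌋ = 1 → B.
Square (2°×1°, digits 0–9): lon ⌊13.5261/2⌋ = 6; lat ⌊0.6950/1⌋ = 0.
Subsquare (5′×2.5′, letters a–x): lon ⌊1.5261/0.0833333⌋ = 18 → s; lat ⌊0.6950/0.0416667⌋ = 16 → q.

PB60sq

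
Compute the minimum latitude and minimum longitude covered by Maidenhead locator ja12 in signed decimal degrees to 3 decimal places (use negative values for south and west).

-88.000, 2.000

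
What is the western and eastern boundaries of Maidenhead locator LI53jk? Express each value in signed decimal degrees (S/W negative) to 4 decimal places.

Field L=11, I=8: +11·20° lon, +8·10° lat → SW at lon 40°, lat -10°.
Square 5, 3: +5·2° lon, +3·1° lat → SW at lon 50°, lat -7°.
Subsquare j=9, k=10: +9·0.0833333° lon, +10·0.0416667° lat → SW at lon 50.75°, lat -6.58333°.
Cell spans 0.0833333° lon × 0.0416667° lat.
west 50.7500, east 50.8333.

50.7500, 50.8333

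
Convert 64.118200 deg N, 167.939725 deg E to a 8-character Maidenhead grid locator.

Add 180° to longitude and 90° to latitude: 347.93973, 154.11820.
Field: 347.93973/20 → 17 → R, 154.11820/10 → 15 → P; chars RP.
Square: 7.93973/2 → 3, 4.11820/1 → 4; chars 34.
Subsquare: 1.93973/0.0833333 → 23 → x, 0.11820/0.0416667 → 2 → c; chars xc.
Extended square: 0.02306/0.00833333 → 2, 0.03487/0.00416667 → 8; chars 28.

RP34xc28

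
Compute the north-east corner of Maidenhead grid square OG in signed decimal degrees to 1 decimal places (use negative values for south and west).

-20.0, 120.0

Field O=14, G=6: +14·20° lon, +6·10° lat → SW at lon 100°, lat -30°.
Cell spans 20° lon × 10° lat. NE corner is SW corner plus one full cell.
latitude -20.0, longitude 120.0.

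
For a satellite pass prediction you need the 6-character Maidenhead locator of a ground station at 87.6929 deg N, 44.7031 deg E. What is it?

Offset from 180°W / 90°S: lon 224.7031°, lat 177.6929°.
Field: lon ⌊224.7031/20⌋ = 11 → L; lat ⌊177.6929/10⌋ = 17 → R.
Square: lon ⌊4.7031/2⌋ = 2; lat ⌊7.6929/1⌋ = 7.
Subsquare: lon ⌊0.7031/0.0833333⌋ = 8 → i; lat ⌊0.6929/0.0416667⌋ = 16 → q.

LR27iq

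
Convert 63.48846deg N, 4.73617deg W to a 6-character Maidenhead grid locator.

Shift to the Maidenhead origin (180°W, 90°S): lon 175.2638, lat 153.4885.
Field: lon ⌊175.2638/20⌋ = 8 → I; lat ⌊153.4885/10⌋ = 15 → P.
Square: lon ⌊15.2638/2⌋ = 7; lat ⌊3.4885/1⌋ = 3.
Subsquare: lon ⌊1.2638/0.0833333⌋ = 15 → p; lat ⌊0.4885/0.0416667⌋ = 11 → l.

IP73pl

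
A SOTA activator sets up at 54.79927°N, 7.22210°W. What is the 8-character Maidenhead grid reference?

IO64jt31

Shift to the Maidenhead origin (180°W, 90°S): lon 172.77790, lat 144.79927.
Field: 172.77790/20 → 8 → I, 144.79927/10 → 14 → O; chars IO.
Square: 12.77790/2 → 6, 4.79927/1 → 4; chars 64.
Subsquare: 0.77790/0.0833333 → 9 → j, 0.79927/0.0416667 → 19 → t; chars jt.
Extended square: 0.02790/0.00833333 → 3, 0.00760/0.00416667 → 1; chars 31.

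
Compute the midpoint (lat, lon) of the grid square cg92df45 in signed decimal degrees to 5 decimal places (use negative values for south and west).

-27.76875, -121.71250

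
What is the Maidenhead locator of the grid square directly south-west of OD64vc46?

OD64vc35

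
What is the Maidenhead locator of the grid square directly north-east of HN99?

Longitude square 9; +1 → 10, wraps to 0, carry into field.
Longitude field H = 7; +1 → 8 = I.
Latitude square 9; +1 → 10, wraps to 0, carry into field.
Latitude field N = 13; +1 → 14 = O.

IO00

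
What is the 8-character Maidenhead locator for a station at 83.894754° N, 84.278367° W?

Offset from 180°W / 90°S: lon 95.72163°, lat 173.89475°.
Field (20°×10°, letters A–R): 95.72163/20 → 4 → E, 173.89475/10 → 17 → R; chars ER.
Square (2°×1°, digits 0–9): 15.72163/2 → 7, 3.89475/1 → 3; chars 73.
Subsquare (5′×2.5′, letters a–x): 1.72163/0.0833333 → 20 → u, 0.89475/0.0416667 → 21 → v; chars uv.
Extended square (30″×15″, digits 0–9): 0.05497/0.00833333 → 6, 0.01975/0.00416667 → 4; chars 64.

ER73uv64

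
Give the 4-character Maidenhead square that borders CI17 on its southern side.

Latitude square 7; −1 → 6.
The longitude characters are unchanged.

CI16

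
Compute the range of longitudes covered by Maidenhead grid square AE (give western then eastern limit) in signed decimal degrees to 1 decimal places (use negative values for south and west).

-180.0, -160.0

Field A=0, E=4: +0·20° lon, +4·10° lat → SW at lon -180°, lat -50°.
Cell spans 20° lon × 10° lat.
west -180.0, east -160.0.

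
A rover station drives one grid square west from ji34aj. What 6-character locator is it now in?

JI24xj

Longitude subsquare a = 0; −1 → -1, wraps to 23 = x, carry into square.
Longitude square 3; −1 → 2.
The latitude characters are unchanged.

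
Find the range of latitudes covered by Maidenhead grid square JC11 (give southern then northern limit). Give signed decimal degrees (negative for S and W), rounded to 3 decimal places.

-69.000, -68.000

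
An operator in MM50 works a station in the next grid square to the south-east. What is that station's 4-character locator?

Longitude square 5; +1 → 6.
Latitude square 0; −1 → -1, wraps to 9, carry into field.
Latitude field M = 12; −1 → 11 = L.

ML69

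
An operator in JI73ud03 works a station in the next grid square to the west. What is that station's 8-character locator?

JI73td93

Longitude extended square 0; −1 → -1, wraps to 9, carry into subsquare.
Longitude subsquare u = 20; −1 → 19 = t.
The latitude characters are unchanged.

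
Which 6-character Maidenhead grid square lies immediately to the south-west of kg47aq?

KG37xp

Longitude subsquare a = 0; −1 → -1, wraps to 23 = x, carry into square.
Longitude square 4; −1 → 3.
Latitude subsquare q = 16; −1 → 15 = p.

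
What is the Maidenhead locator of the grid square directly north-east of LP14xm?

LP24an

Longitude subsquare x = 23; +1 → 24, wraps to 0 = a, carry into square.
Longitude square 1; +1 → 2.
Latitude subsquare m = 12; +1 → 13 = n.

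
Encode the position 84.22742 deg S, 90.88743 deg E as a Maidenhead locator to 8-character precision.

NA55ks65

Shift to the Maidenhead origin (180°W, 90°S): lon 270.88743, lat 5.77258.
Field (20°×10°, letters A–R): lon ⌊270.88743/20⌋ = 13 → N; lat ⌊5.77258/10⌋ = 0 → A.
Square (2°×1°, digits 0–9): lon ⌊10.88743/2⌋ = 5; lat ⌊5.77258/1⌋ = 5.
Subsquare (5′×2.5′, letters a–x): lon ⌊0.88743/0.0833333⌋ = 10 → k; lat ⌊0.77258/0.0416667⌋ = 18 → s.
Extended square (30″×15″, digits 0–9): lon ⌊0.05410/0.00833333⌋ = 6; lat ⌊0.02258/0.00416667⌋ = 5.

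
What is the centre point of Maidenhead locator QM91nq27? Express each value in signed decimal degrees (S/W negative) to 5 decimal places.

31.69792, 159.10417

Field Q=16, M=12: +16·20° lon, +12·10° lat → SW at lon 140°, lat 30°.
Square 9, 1: +9·2° lon, +1·1° lat → SW at lon 158°, lat 31°.
Subsquare n=13, q=16: +13·0.0833333° lon, +16·0.0416667° lat → SW at lon 159.083°, lat 31.6667°.
Extended square 2, 7: +2·0.00833333° lon, +7·0.00416667° lat → SW at lon 159.1°, lat 31.6958°.
Cell spans 0.00833333° lon × 0.00416667° lat. Centre is SW corner plus half of each.
latitude 31.69792, longitude 159.10417.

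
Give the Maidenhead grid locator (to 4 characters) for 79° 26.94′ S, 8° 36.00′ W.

IB50

Shift to the Maidenhead origin (180°W, 90°S): lon 171.40, lat 10.55.
Field (20°×10°, letters A–R): 171.40/20 → 8 → I, 10.55/10 → 1 → B; chars IB.
Square (2°×1°, digits 0–9): 11.40/2 → 5, 0.55/1 → 0; chars 50.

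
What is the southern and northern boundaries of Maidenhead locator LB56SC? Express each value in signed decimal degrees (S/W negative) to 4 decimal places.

Field L=11, B=1: +11·20° lon, +1·10° lat → SW at lon 40°, lat -80°.
Square 5, 6: +5·2° lon, +6·1° lat → SW at lon 50°, lat -74°.
Subsquare s=18, c=2: +18·0.0833333° lon, +2·0.0416667° lat → SW at lon 51.5°, lat -73.9167°.
Cell spans 0.0833333° lon × 0.0416667° lat.
south -73.9167, north -73.8750.

-73.9167, -73.8750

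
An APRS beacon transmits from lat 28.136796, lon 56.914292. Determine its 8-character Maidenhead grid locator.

Offset from 180°W / 90°S: lon 236.91429°, lat 118.13680°.
Field: 236.91429/20 → 11 → L, 118.13680/10 → 11 → L; chars LL.
Square: 16.91429/2 → 8, 8.13680/1 → 8; chars 88.
Subsquare: 0.91429/0.0833333 → 10 → k, 0.13680/0.0416667 → 3 → d; chars kd.
Extended square: 0.08096/0.00833333 → 9, 0.01180/0.00416667 → 2; chars 92.

LL88kd92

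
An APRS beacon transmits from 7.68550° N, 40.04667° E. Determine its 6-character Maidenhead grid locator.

Add 180° to longitude and 90° to latitude: 220.0467, 97.6855.
Field (20°×10°, letters A–R): lon ⌊220.0467/20⌋ = 11 → L; lat ⌊97.6855/10⌋ = 9 → J.
Square (2°×1°, digits 0–9): lon ⌊0.0467/2⌋ = 0; lat ⌊7.6855/1⌋ = 7.
Subsquare (5′×2.5′, letters a–x): lon ⌊0.0467/0.0833333⌋ = 0 → a; lat ⌊0.6855/0.0416667⌋ = 16 → q.

LJ07aq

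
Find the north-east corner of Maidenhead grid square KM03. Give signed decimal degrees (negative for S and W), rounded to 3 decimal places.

34.000, 22.000

Field K=10, M=12: +10·20° lon, +12·10° lat → SW at lon 20°, lat 30°.
Square 0, 3: +0·2° lon, +3·1° lat → SW at lon 20°, lat 33°.
Cell spans 2° lon × 1° lat. NE corner is SW corner plus one full cell.
latitude 34.000, longitude 22.000.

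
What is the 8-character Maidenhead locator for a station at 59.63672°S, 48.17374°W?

GD50vi97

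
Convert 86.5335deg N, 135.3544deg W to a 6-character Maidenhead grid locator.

Add 180° to longitude and 90° to latitude: 44.6456, 176.5335.
Field: lon ⌊44.6456/20⌋ = 2 → C; lat ⌊176.5335/10⌋ = 17 → R.
Square: lon ⌊4.6456/2⌋ = 2; lat ⌊6.5335/1⌋ = 6.
Subsquare: lon ⌊0.6456/0.0833333⌋ = 7 → h; lat ⌊0.5335/0.0416667⌋ = 12 → m.

CR26hm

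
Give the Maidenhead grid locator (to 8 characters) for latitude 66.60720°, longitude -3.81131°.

Add 180° to longitude and 90° to latitude: 176.18869, 156.60720.
Field (20°×10°, letters A–R): 176.18869/20 → 8 → I, 156.60720/10 → 15 → P; chars IP.
Square (2°×1°, digits 0–9): 16.18869/2 → 8, 6.60720/1 → 6; chars 86.
Subsquare (5′×2.5′, letters a–x): 0.18869/0.0833333 → 2 → c, 0.60720/0.0416667 → 14 → o; chars co.
Extended square (30″×15″, digits 0–9): 0.02202/0.00833333 → 2, 0.02387/0.00416667 → 5; chars 25.

IP86co25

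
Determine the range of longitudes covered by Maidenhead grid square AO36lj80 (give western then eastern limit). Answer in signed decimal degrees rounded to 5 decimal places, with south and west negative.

Field A=0, O=14: +0·20° lon, +14·10° lat → SW at lon -180°, lat 50°.
Square 3, 6: +3·2° lon, +6·1° lat → SW at lon -174°, lat 56°.
Subsquare l=11, j=9: +11·0.0833333° lon, +9·0.0416667° lat → SW at lon -173.083°, lat 56.375°.
Extended square 8, 0: +8·0.00833333° lon, +0·0.00416667° lat → SW at lon -173.017°, lat 56.375°.
Cell spans 0.00833333° lon × 0.00416667° lat.
west -173.01667, east -173.00833.

-173.01667, -173.00833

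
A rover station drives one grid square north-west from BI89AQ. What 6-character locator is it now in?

BI79xr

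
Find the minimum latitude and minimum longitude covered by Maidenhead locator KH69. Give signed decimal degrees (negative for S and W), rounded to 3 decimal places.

-11.000, 32.000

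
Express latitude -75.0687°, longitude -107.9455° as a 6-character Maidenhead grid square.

DB64aw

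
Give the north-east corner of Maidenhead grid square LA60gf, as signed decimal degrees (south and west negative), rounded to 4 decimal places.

-89.7500, 52.5833

Field L=11, A=0: +11·20° lon, +0·10° lat → SW at lon 40°, lat -90°.
Square 6, 0: +6·2° lon, +0·1° lat → SW at lon 52°, lat -90°.
Subsquare g=6, f=5: +6·0.0833333° lon, +5·0.0416667° lat → SW at lon 52.5°, lat -89.7917°.
Cell spans 0.0833333° lon × 0.0416667° lat. NE corner is SW corner plus one full cell.
latitude -89.7500, longitude 52.5833.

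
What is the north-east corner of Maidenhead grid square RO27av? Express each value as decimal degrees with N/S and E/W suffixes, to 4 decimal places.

57.9167° N, 164.0833° E

Field R=17, O=14: +17·20° lon, +14·10° lat → SW at lon 160°, lat 50°.
Square 2, 7: +2·2° lon, +7·1° lat → SW at lon 164°, lat 57°.
Subsquare a=0, v=21: +0·0.0833333° lon, +21·0.0416667° lat → SW at lon 164°, lat 57.875°.
Cell spans 0.0833333° lon × 0.0416667° lat. NE corner is SW corner plus one full cell.
latitude 57.9167° N, longitude 164.0833° E.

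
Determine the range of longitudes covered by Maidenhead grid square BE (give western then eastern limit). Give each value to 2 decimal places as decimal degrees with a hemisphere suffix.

160.00° W, 140.00° W

Field B=1, E=4: +1·20° lon, +4·10° lat → SW at lon -160°, lat -50°.
Cell spans 20° lon × 10° lat.
west 160.00° W, east 140.00° W.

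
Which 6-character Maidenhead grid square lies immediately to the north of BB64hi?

BB64hj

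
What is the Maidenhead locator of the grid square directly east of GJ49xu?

Longitude subsquare x = 23; +1 → 24, wraps to 0 = a, carry into square.
Longitude square 4; +1 → 5.
The latitude characters are unchanged.

GJ59au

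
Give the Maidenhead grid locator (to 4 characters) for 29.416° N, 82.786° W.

EL89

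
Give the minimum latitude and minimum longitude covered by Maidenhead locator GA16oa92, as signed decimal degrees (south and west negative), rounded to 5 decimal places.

-83.99167, -56.75833

Field G=6, A=0: +6·20° lon, +0·10° lat → SW at lon -60°, lat -90°.
Square 1, 6: +1·2° lon, +6·1° lat → SW at lon -58°, lat -84°.
Subsquare o=14, a=0: +14·0.0833333° lon, +0·0.0416667° lat → SW at lon -56.8333°, lat -84°.
Extended square 9, 2: +9·0.00833333° lon, +2·0.00416667° lat → SW at lon -56.7583°, lat -83.9917°.
latitude -83.99167, longitude -56.75833.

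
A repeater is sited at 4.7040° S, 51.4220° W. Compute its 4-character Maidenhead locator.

GI45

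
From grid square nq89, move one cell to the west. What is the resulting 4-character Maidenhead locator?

Longitude square 8; −1 → 7.
The latitude characters are unchanged.

NQ79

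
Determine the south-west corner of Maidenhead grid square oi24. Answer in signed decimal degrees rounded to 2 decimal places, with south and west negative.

-6.00, 104.00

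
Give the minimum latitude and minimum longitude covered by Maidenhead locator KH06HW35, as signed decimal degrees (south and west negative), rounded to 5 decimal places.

Field K=10, H=7: +10·20° lon, +7·10° lat → SW at lon 20°, lat -20°.
Square 0, 6: +0·2° lon, +6·1° lat → SW at lon 20°, lat -14°.
Subsquare h=7, w=22: +7·0.0833333° lon, +22·0.0416667° lat → SW at lon 20.5833°, lat -13.0833°.
Extended square 3, 5: +3·0.00833333° lon, +5·0.00416667° lat → SW at lon 20.6083°, lat -13.0625°.
latitude -13.06250, longitude 20.60833.

-13.06250, 20.60833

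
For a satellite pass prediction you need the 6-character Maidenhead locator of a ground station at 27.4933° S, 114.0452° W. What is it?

Offset from 180°W / 90°S: lon 65.9548°, lat 62.5067°.
Field: lon ⌊65.9548/20⌋ = 3 → D; lat ⌊62.5067/10⌋ = 6 → G.
Square: lon ⌊5.9548/2⌋ = 2; lat ⌊2.5067/1⌋ = 2.
Subsquare: lon ⌊1.9548/0.0833333⌋ = 23 → x; lat ⌊0.5067/0.0416667⌋ = 12 → m.

DG22xm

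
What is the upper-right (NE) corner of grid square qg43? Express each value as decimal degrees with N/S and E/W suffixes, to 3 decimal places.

26.000° S, 150.000° E

Field Q=16, G=6: +16·20° lon, +6·10° lat → SW at lon 140°, lat -30°.
Square 4, 3: +4·2° lon, +3·1° lat → SW at lon 148°, lat -27°.
Cell spans 2° lon × 1° lat. NE corner is SW corner plus one full cell.
latitude 26.000° S, longitude 150.000° E.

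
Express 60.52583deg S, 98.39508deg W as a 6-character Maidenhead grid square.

EC09tl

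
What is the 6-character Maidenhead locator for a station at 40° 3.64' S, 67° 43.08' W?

FE69dw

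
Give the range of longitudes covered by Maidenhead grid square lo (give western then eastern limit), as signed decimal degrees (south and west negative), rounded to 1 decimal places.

40.0, 60.0

Field L=11, O=14: +11·20° lon, +14·10° lat → SW at lon 40°, lat 50°.
Cell spans 20° lon × 10° lat.
west 40.0, east 60.0.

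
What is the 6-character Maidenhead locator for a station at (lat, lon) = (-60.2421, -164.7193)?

Shift to the Maidenhead origin (180°W, 90°S): lon 15.2807, lat 29.7579.
Field: 15.2807/20 → 0 → A, 29.7579/10 → 2 → C; chars AC.
Square: 15.2807/2 → 7, 9.7579/1 → 9; chars 79.
Subsquare: 1.2807/0.0833333 → 15 → p, 0.7579/0.0416667 → 18 → s; chars ps.

AC79ps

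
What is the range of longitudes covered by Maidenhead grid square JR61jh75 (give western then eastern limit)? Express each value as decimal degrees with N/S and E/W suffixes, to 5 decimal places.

12.80833° E, 12.81667° E

Field J=9, R=17: +9·20° lon, +17·10° lat → SW at lon 0°, lat 80°.
Square 6, 1: +6·2° lon, +1·1° lat → SW at lon 12°, lat 81°.
Subsquare j=9, h=7: +9·0.0833333° lon, +7·0.0416667° lat → SW at lon 12.75°, lat 81.2917°.
Extended square 7, 5: +7·0.00833333° lon, +5·0.00416667° lat → SW at lon 12.8083°, lat 81.3125°.
Cell spans 0.00833333° lon × 0.00416667° lat.
west 12.80833° E, east 12.81667° E.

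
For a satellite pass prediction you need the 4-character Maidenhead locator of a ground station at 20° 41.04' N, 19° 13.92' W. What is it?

Add 180° to longitude and 90° to latitude: 160.77, 110.68.
Field: lon ⌊160.77/20⌋ = 8 → I; lat ⌊110.68/10⌋ = 11 → L.
Square: lon ⌊0.77/2⌋ = 0; lat ⌊0.68/1⌋ = 0.

IL00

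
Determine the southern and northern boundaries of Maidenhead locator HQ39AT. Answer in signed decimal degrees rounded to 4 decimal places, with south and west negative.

Field H=7, Q=16: +7·20° lon, +16·10° lat → SW at lon -40°, lat 70°.
Square 3, 9: +3·2° lon, +9·1° lat → SW at lon -34°, lat 79°.
Subsquare a=0, t=19: +0·0.0833333° lon, +19·0.0416667° lat → SW at lon -34°, lat 79.7917°.
Cell spans 0.0833333° lon × 0.0416667° lat.
south 79.7917, north 79.8333.

79.7917, 79.8333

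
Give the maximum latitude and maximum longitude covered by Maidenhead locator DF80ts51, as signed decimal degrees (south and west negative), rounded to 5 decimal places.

-39.24167, -102.36667

Field D=3, F=5: +3·20° lon, +5·10° lat → SW at lon -120°, lat -40°.
Square 8, 0: +8·2° lon, +0·1° lat → SW at lon -104°, lat -40°.
Subsquare t=19, s=18: +19·0.0833333° lon, +18·0.0416667° lat → SW at lon -102.417°, lat -39.25°.
Extended square 5, 1: +5·0.00833333° lon, +1·0.00416667° lat → SW at lon -102.375°, lat -39.2458°.
Cell spans 0.00833333° lon × 0.00416667° lat. NE corner is SW corner plus one full cell.
latitude -39.24167, longitude -102.36667.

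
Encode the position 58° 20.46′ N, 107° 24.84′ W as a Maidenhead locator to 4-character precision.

Shift to the Maidenhead origin (180°W, 90°S): lon 72.59, lat 148.34.
Field: lon ⌊72.59/20⌋ = 3 → D; lat ⌊148.34/10⌋ = 14 → O.
Square: lon ⌊12.59/2⌋ = 6; lat ⌊8.34/1⌋ = 8.

DO68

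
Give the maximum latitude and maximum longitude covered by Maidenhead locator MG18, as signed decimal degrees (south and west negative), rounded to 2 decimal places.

-21.00, 64.00

Field M=12, G=6: +12·20° lon, +6·10° lat → SW at lon 60°, lat -30°.
Square 1, 8: +1·2° lon, +8·1° lat → SW at lon 62°, lat -22°.
Cell spans 2° lon × 1° lat. NE corner is SW corner plus one full cell.
latitude -21.00, longitude 64.00.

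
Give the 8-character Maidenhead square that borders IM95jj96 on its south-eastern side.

IM95kj05

Longitude extended square 9; +1 → 10, wraps to 0, carry into subsquare.
Longitude subsquare j = 9; +1 → 10 = k.
Latitude extended square 6; −1 → 5.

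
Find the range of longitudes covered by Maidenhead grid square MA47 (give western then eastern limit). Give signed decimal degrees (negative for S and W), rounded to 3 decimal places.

68.000, 70.000

Field M=12, A=0: +12·20° lon, +0·10° lat → SW at lon 60°, lat -90°.
Square 4, 7: +4·2° lon, +7·1° lat → SW at lon 68°, lat -83°.
Cell spans 2° lon × 1° lat.
west 68.000, east 70.000.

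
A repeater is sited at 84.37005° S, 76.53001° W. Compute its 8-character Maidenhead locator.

Offset from 180°W / 90°S: lon 103.46999°, lat 5.62995°.
Field: 103.46999/20 → 5 → F, 5.62995/10 → 0 → A; chars FA.
Square: 3.46999/2 → 1, 5.62995/1 → 5; chars 15.
Subsquare: 1.46999/0.0833333 → 17 → r, 0.62995/0.0416667 → 15 → p; chars rp.
Extended square: 0.05332/0.00833333 → 6, 0.00495/0.00416667 → 1; chars 61.

FA15rp61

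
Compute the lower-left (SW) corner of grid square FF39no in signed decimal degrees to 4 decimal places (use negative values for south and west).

-30.4167, -72.9167

Field F=5, F=5: +5·20° lon, +5·10° lat → SW at lon -80°, lat -40°.
Square 3, 9: +3·2° lon, +9·1° lat → SW at lon -74°, lat -31°.
Subsquare n=13, o=14: +13·0.0833333° lon, +14·0.0416667° lat → SW at lon -72.9167°, lat -30.4167°.
latitude -30.4167, longitude -72.9167.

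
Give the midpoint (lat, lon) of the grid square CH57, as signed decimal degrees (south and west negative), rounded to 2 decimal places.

-12.50, -129.00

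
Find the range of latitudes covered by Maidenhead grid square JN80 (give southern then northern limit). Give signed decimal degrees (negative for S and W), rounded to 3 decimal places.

40.000, 41.000

Field J=9, N=13: +9·20° lon, +13·10° lat → SW at lon 0°, lat 40°.
Square 8, 0: +8·2° lon, +0·1° lat → SW at lon 16°, lat 40°.
Cell spans 2° lon × 1° lat.
south 40.000, north 41.000.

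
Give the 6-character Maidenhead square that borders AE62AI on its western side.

AE52xi

Longitude subsquare a = 0; −1 → -1, wraps to 23 = x, carry into square.
Longitude square 6; −1 → 5.
The latitude characters are unchanged.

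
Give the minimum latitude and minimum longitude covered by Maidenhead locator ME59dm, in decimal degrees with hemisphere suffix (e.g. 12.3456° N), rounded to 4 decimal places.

40.5000° S, 70.2500° E

Field M=12, E=4: +12·20° lon, +4·10° lat → SW at lon 60°, lat -50°.
Square 5, 9: +5·2° lon, +9·1° lat → SW at lon 70°, lat -41°.
Subsquare d=3, m=12: +3·0.0833333° lon, +12·0.0416667° lat → SW at lon 70.25°, lat -40.5°.
latitude 40.5000° S, longitude 70.2500° E.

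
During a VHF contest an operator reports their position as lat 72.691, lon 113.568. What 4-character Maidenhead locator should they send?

OQ62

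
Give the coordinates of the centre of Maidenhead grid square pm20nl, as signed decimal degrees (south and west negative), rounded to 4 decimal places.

30.4792, 125.1250

Field P=15, M=12: +15·20° lon, +12·10° lat → SW at lon 120°, lat 30°.
Square 2, 0: +2·2° lon, +0·1° lat → SW at lon 124°, lat 30°.
Subsquare n=13, l=11: +13·0.0833333° lon, +11·0.0416667° lat → SW at lon 125.083°, lat 30.4583°.
Cell spans 0.0833333° lon × 0.0416667° lat. Centre is SW corner plus half of each.
latitude 30.4792, longitude 125.1250.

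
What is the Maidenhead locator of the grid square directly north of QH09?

QI00

Latitude square 9; +1 → 10, wraps to 0, carry into field.
Latitude field H = 7; +1 → 8 = I.
The longitude characters are unchanged.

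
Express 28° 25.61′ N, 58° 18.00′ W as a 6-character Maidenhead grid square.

GL08uk

Offset from 180°W / 90°S: lon 121.7000°, lat 118.4268°.
Field: lon ⌊121.7000/20⌋ = 6 → G; lat ⌊118.4268/10⌋ = 11 → L.
Square: lon ⌊1.7000/2⌋ = 0; lat ⌊8.4268/1⌋ = 8.
Subsquare: lon ⌊1.7000/0.0833333⌋ = 20 → u; lat ⌊0.4268/0.0416667⌋ = 10 → k.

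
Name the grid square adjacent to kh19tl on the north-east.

KH19um

Longitude subsquare t = 19; +1 → 20 = u.
Latitude subsquare l = 11; +1 → 12 = m.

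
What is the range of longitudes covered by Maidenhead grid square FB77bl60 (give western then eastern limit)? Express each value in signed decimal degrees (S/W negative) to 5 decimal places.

-65.86667, -65.85833

Field F=5, B=1: +5·20° lon, +1·10° lat → SW at lon -80°, lat -80°.
Square 7, 7: +7·2° lon, +7·1° lat → SW at lon -66°, lat -73°.
Subsquare b=1, l=11: +1·0.0833333° lon, +11·0.0416667° lat → SW at lon -65.9167°, lat -72.5417°.
Extended square 6, 0: +6·0.00833333° lon, +0·0.00416667° lat → SW at lon -65.8667°, lat -72.5417°.
Cell spans 0.00833333° lon × 0.00416667° lat.
west -65.86667, east -65.85833.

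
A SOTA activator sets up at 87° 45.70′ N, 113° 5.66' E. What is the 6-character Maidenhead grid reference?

OR67ns

Offset from 180°W / 90°S: lon 293.0943°, lat 177.7617°.
Field: 293.0943/20 → 14 → O, 177.7617/10 → 17 → R; chars OR.
Square: 13.0943/2 → 6, 7.7617/1 → 7; chars 67.
Subsquare: 1.0943/0.0833333 → 13 → n, 0.7617/0.0416667 → 18 → s; chars ns.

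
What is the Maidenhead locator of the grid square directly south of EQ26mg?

EQ26mf

Latitude subsquare g = 6; −1 → 5 = f.
The longitude characters are unchanged.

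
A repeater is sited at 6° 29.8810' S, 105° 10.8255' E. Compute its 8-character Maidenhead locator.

OI23om10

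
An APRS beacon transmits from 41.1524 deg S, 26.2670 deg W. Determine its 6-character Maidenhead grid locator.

HE68uu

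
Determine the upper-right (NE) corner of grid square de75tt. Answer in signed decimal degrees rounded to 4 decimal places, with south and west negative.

Field D=3, E=4: +3·20° lon, +4·10° lat → SW at lon -120°, lat -50°.
Square 7, 5: +7·2° lon, +5·1° lat → SW at lon -106°, lat -45°.
Subsquare t=19, t=19: +19·0.0833333° lon, +19·0.0416667° lat → SW at lon -104.417°, lat -44.2083°.
Cell spans 0.0833333° lon × 0.0416667° lat. NE corner is SW corner plus one full cell.
latitude -44.1667, longitude -104.3333.

-44.1667, -104.3333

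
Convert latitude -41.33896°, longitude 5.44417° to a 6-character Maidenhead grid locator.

JE28rp

Offset from 180°W / 90°S: lon 185.4442°, lat 48.6610°.
Field (20°×10°, letters A–R): 185.4442/20 → 9 → J, 48.6610/10 → 4 → E; chars JE.
Square (2°×1°, digits 0–9): 5.4442/2 → 2, 8.6610/1 → 8; chars 28.
Subsquare (5′×2.5′, letters a–x): 1.4442/0.0833333 → 17 → r, 0.6610/0.0416667 → 15 → p; chars rp.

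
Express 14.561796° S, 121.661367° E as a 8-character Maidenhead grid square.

PH05tk95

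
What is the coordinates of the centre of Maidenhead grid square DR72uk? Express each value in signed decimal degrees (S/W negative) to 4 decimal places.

82.4375, -104.2917

Field D=3, R=17: +3·20° lon, +17·10° lat → SW at lon -120°, lat 80°.
Square 7, 2: +7·2° lon, +2·1° lat → SW at lon -106°, lat 82°.
Subsquare u=20, k=10: +20·0.0833333° lon, +10·0.0416667° lat → SW at lon -104.333°, lat 82.4167°.
Cell spans 0.0833333° lon × 0.0416667° lat. Centre is SW corner plus half of each.
latitude 82.4375, longitude -104.2917.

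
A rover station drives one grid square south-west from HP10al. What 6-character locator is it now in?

HP00xk

Longitude subsquare a = 0; −1 → -1, wraps to 23 = x, carry into square.
Longitude square 1; −1 → 0.
Latitude subsquare l = 11; −1 → 10 = k.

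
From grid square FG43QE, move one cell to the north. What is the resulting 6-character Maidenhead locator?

Latitude subsquare e = 4; +1 → 5 = f.
The longitude characters are unchanged.

FG43qf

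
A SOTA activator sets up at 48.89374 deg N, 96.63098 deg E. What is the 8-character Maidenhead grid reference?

Offset from 180°W / 90°S: lon 276.63098°, lat 138.89374°.
Field: lon ⌊276.63098/20⌋ = 13 → N; lat ⌊138.89374/10⌋ = 13 → N.
Square: lon ⌊16.63098/2⌋ = 8; lat ⌊8.89374/1⌋ = 8.
Subsquare: lon ⌊0.63098/0.0833333⌋ = 7 → h; lat ⌊0.89374/0.0416667⌋ = 21 → v.
Extended square: lon ⌊0.04765/0.00833333⌋ = 5; lat ⌊0.01874/0.00416667⌋ = 4.

NN88hv54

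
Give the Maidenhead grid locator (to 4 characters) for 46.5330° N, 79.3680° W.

FN06

Add 180° to longitude and 90° to latitude: 100.63, 136.53.
Field: 100.63/20 → 5 → F, 136.53/10 → 13 → N; chars FN.
Square: 0.63/2 → 0, 6.53/1 → 6; chars 06.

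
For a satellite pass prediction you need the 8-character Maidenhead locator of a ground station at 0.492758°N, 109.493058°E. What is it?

Add 180° to longitude and 90° to latitude: 289.49306, 90.49276.
Field: lon ⌊289.49306/20⌋ = 14 → O; lat ⌊90.49276/10⌋ = 9 → J.
Square: lon ⌊9.49306/2⌋ = 4; lat ⌊0.49276/1⌋ = 0.
Subsquare: lon ⌊1.49306/0.0833333⌋ = 17 → r; lat ⌊0.49276/0.0416667⌋ = 11 → l.
Extended square: lon ⌊0.07639/0.00833333⌋ = 9; lat ⌊0.03442/0.00416667⌋ = 8.

OJ40rl98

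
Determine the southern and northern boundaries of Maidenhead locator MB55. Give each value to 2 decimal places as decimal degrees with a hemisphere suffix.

Field M=12, B=1: +12·20° lon, +1·10° lat → SW at lon 60°, lat -80°.
Square 5, 5: +5·2° lon, +5·1° lat → SW at lon 70°, lat -75°.
Cell spans 2° lon × 1° lat.
south 75.00° S, north 74.00° S.

75.00° S, 74.00° S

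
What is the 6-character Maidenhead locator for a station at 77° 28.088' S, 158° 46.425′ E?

QB92jm

Shift to the Maidenhead origin (180°W, 90°S): lon 338.7738, lat 12.5319.
Field (20°×10°, letters A–R): 338.7738/20 → 16 → Q, 12.5319/10 → 1 → B; chars QB.
Square (2°×1°, digits 0–9): 18.7738/2 → 9, 2.5319/1 → 2; chars 92.
Subsquare (5′×2.5′, letters a–x): 0.7738/0.0833333 → 9 → j, 0.5319/0.0416667 → 12 → m; chars jm.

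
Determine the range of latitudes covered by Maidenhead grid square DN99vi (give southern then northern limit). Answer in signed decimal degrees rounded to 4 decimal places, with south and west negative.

Field D=3, N=13: +3·20° lon, +13·10° lat → SW at lon -120°, lat 40°.
Square 9, 9: +9·2° lon, +9·1° lat → SW at lon -102°, lat 49°.
Subsquare v=21, i=8: +21·0.0833333° lon, +8·0.0416667° lat → SW at lon -100.25°, lat 49.3333°.
Cell spans 0.0833333° lon × 0.0416667° lat.
south 49.3333, north 49.3750.

49.3333, 49.3750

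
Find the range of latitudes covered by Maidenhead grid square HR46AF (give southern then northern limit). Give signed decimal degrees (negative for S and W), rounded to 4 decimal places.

86.2083, 86.2500

Field H=7, R=17: +7·20° lon, +17·10° lat → SW at lon -40°, lat 80°.
Square 4, 6: +4·2° lon, +6·1° lat → SW at lon -32°, lat 86°.
Subsquare a=0, f=5: +0·0.0833333° lon, +5·0.0416667° lat → SW at lon -32°, lat 86.2083°.
Cell spans 0.0833333° lon × 0.0416667° lat.
south 86.2083, north 86.2500.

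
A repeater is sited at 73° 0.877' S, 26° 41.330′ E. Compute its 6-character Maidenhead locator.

KB36ix

Shift to the Maidenhead origin (180°W, 90°S): lon 206.6888, lat 16.9854.
Field (20°×10°, letters A–R): lon ⌊206.6888/20⌋ = 10 → K; lat ⌊16.9854/10⌋ = 1 → B.
Square (2°×1°, digits 0–9): lon ⌊6.6888/2⌋ = 3; lat ⌊6.9854/1⌋ = 6.
Subsquare (5′×2.5′, letters a–x): lon ⌊0.6888/0.0833333⌋ = 8 → i; lat ⌊0.9854/0.0416667⌋ = 23 → x.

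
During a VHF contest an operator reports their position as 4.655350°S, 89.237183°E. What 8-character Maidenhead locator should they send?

Add 180° to longitude and 90° to latitude: 269.23718, 85.34465.
Field: lon ⌊269.23718/20⌋ = 13 → N; lat ⌊85.34465/10⌋ = 8 → I.
Square: lon ⌊9.23718/2⌋ = 4; lat ⌊5.34465/1⌋ = 5.
Subsquare: lon ⌊1.23718/0.0833333⌋ = 14 → o; lat ⌊0.34465/0.0416667⌋ = 8 → i.
Extended square: lon ⌊0.07052/0.00833333⌋ = 8; lat ⌊0.01132/0.00416667⌋ = 2.

NI45oi82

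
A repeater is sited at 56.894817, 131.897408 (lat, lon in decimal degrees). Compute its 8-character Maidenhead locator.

PO56wv74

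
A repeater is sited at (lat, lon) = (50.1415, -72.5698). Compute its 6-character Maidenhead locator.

FO30rd

Shift to the Maidenhead origin (180°W, 90°S): lon 107.4302, lat 140.1415.
Field: 107.4302/20 → 5 → F, 140.1415/10 → 14 → O; chars FO.
Square: 7.4302/2 → 3, 0.1415/1 → 0; chars 30.
Subsquare: 1.4302/0.0833333 → 17 → r, 0.1415/0.0416667 → 3 → d; chars rd.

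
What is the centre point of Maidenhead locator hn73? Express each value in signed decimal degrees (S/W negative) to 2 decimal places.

43.50, -25.00

Field H=7, N=13: +7·20° lon, +13·10° lat → SW at lon -40°, lat 40°.
Square 7, 3: +7·2° lon, +3·1° lat → SW at lon -26°, lat 43°.
Cell spans 2° lon × 1° lat. Centre is SW corner plus half of each.
latitude 43.50, longitude -25.00.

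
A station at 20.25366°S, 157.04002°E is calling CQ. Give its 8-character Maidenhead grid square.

Add 180° to longitude and 90° to latitude: 337.04002, 69.74634.
Field: lon ⌊337.04002/20⌋ = 16 → Q; lat ⌊69.74634/10⌋ = 6 → G.
Square: lon ⌊17.04002/2⌋ = 8; lat ⌊9.74634/1⌋ = 9.
Subsquare: lon ⌊1.04002/0.0833333⌋ = 12 → m; lat ⌊0.74634/0.0416667⌋ = 17 → r.
Extended square: lon ⌊0.04002/0.00833333⌋ = 4; lat ⌊0.03801/0.00416667⌋ = 9.

QG89mr49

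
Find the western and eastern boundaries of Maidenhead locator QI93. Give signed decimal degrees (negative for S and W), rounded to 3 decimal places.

158.000, 160.000

Field Q=16, I=8: +16·20° lon, +8·10° lat → SW at lon 140°, lat -10°.
Square 9, 3: +9·2° lon, +3·1° lat → SW at lon 158°, lat -7°.
Cell spans 2° lon × 1° lat.
west 158.000, east 160.000.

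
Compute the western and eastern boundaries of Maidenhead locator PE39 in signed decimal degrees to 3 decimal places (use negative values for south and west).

126.000, 128.000

Field P=15, E=4: +15·20° lon, +4·10° lat → SW at lon 120°, lat -50°.
Square 3, 9: +3·2° lon, +9·1° lat → SW at lon 126°, lat -41°.
Cell spans 2° lon × 1° lat.
west 126.000, east 128.000.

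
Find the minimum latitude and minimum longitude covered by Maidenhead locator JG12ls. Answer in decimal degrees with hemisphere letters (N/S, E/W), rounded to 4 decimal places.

Field J=9, G=6: +9·20° lon, +6·10° lat → SW at lon 0°, lat -30°.
Square 1, 2: +1·2° lon, +2·1° lat → SW at lon 2°, lat -28°.
Subsquare l=11, s=18: +11·0.0833333° lon, +18·0.0416667° lat → SW at lon 2.91667°, lat -27.25°.
latitude 27.2500° S, longitude 2.9167° E.

27.2500° S, 2.9167° E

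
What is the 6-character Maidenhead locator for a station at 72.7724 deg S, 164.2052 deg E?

Shift to the Maidenhead origin (180°W, 90°S): lon 344.2052, lat 17.2276.
Field: 344.2052/20 → 17 → R, 17.2276/10 → 1 → B; chars RB.
Square: 4.2052/2 → 2, 7.2276/1 → 7; chars 27.
Subsquare: 0.2052/0.0833333 → 2 → c, 0.2276/0.0416667 → 5 → f; chars cf.

RB27cf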